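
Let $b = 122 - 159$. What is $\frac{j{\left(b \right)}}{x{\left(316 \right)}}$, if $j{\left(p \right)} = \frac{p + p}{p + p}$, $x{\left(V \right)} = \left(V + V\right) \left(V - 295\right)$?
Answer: $\frac{1}{13272} \approx 7.5347 \cdot 10^{-5}$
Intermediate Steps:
$x{\left(V \right)} = 2 V \left(-295 + V\right)$
$b = -37$ ($b = 122 - 159 = -37$)
$j{\left(p \right)} = 1$ ($j{\left(p \right)} = \frac{2 p}{2 p} = 2 p \frac{1}{2 p} = 1$)
$\frac{j{\left(b \right)}}{x{\left(316 \right)}} = 1 \frac{1}{2 \cdot 316 \left(-295 + 316\right)} = 1 \frac{1}{2 \cdot 316 \cdot 21} = 1 \cdot \frac{1}{13272} = \frac{1}{13272}$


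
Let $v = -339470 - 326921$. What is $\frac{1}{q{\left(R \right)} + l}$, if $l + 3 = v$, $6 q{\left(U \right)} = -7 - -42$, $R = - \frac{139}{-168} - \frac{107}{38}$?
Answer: $- \frac{6}{3998329} \approx -1.5006 \cdot 10^{-6}$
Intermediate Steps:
$R = - \frac{6347}{3192}$ ($R = \left(-139\right) \left(- \frac{1}{168}\right) - \frac{107}{38} = \frac{139}{168} - \frac{107}{38} = - \frac{6347}{3192} \approx -1.9884$)
$q{\left(U \right)} = \frac{35}{6}$ ($q{\left(U \right)} = \frac{-7 - -42}{6} = \frac{-7 + 42}{6} = \frac{1}{6} \cdot 35 = \frac{35}{6}$)
$v = -666391$ ($v = -339470 - 326921 = -666391$)
$l = -666394$ ($l = -3 - 666391 = -666394$)
$\frac{1}{q{\left(R \right)} + l} = \frac{1}{\frac{35}{6} - 666394} = \frac{1}{- \frac{3998329}{6}} = - \frac{6}{3998329}$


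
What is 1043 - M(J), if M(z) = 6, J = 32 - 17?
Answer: 1037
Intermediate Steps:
J = 15
1043 - M(J) = 1043 - 1*6 = 1043 - 6 = 1037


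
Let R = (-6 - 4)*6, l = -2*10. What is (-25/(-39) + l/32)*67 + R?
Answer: -18385/312 ≈ -58.926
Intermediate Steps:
l = -20
R = -60 (R = -10*6 = -60)
(-25/(-39) + l/32)*67 + R = (-25/(-39) - 20/32)*67 - 60 = (-25*(-1/39) - 20*1/32)*67 - 60 = (25/39 - 5/8)*67 - 60 = (5/312)*67 - 60 = 335/312 - 60 = -18385/312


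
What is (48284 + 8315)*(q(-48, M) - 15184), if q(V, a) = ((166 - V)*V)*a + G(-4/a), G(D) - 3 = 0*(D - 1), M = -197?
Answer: 113673601397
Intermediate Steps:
G(D) = 3 (G(D) = 3 + 0*(D - 1) = 3 + 0*(-1 + D) = 3 + 0 = 3)
q(V, a) = 3 + V*a*(166 - V) (q(V, a) = ((166 - V)*V)*a + 3 = (V*(166 - V))*a + 3 = V*a*(166 - V) + 3 = 3 + V*a*(166 - V))
(48284 + 8315)*(q(-48, M) - 15184) = (48284 + 8315)*((3 - 1*(-197)*(-48)² + 166*(-48)*(-197)) - 15184) = 56599*((3 - 1*(-197)*2304 + 1569696) - 15184) = 56599*((3 + 453888 + 1569696) - 15184) = 56599*(2023587 - 15184) = 56599*2008403 = 113673601397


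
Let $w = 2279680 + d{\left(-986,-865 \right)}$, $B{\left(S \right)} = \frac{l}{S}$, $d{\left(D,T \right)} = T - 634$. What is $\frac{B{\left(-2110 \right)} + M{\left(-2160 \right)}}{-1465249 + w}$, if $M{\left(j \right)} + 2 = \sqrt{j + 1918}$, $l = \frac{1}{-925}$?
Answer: $- \frac{3903499}{1586640031000} + \frac{11 i \sqrt{2}}{812932} \approx -2.4602 \cdot 10^{-6} + 1.9136 \cdot 10^{-5} i$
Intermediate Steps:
$d{\left(D,T \right)} = -634 + T$
$l = - \frac{1}{925} \approx -0.0010811$
$M{\left(j \right)} = -2 + \sqrt{1918 + j}$ ($M{\left(j \right)} = -2 + \sqrt{j + 1918} = -2 + \sqrt{1918 + j}$)
$B{\left(S \right)} = - \frac{1}{925 S}$
$w = 2278181$ ($w = 2279680 - 1499 = 2278181$)
$\frac{B{\left(-2110 \right)} + M{\left(-2160 \right)}}{-1465249 + w} = \frac{- \frac{1}{925 \left(-2110\right)} - \left(2 - \sqrt{1918 - 2160}\right)}{-1465249 + 2278181} = \frac{\left(- \frac{1}{925}\right) \left(- \frac{1}{2110}\right) - \left(2 - \sqrt{-242}\right)}{812932} = \left(\frac{1}{1951750} - \left(2 - 11 i \sqrt{2}\right)\right) \frac{1}{812932} = \left(- \frac{3903499}{1951750} + 11 i \sqrt{2}\right) \frac{1}{812932} = - \frac{3903499}{1586640031000} + \frac{11 i \sqrt{2}}{812932}$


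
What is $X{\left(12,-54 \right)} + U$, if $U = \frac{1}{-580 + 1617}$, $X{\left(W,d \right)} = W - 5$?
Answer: $\frac{7260}{1037} \approx 7.001$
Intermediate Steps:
$X{\left(W,d \right)} = -5 + W$ ($X{\left(W,d \right)} = W - 5 = -5 + W$)
$U = \frac{1}{1037} \approx 0.00096432$
$X{\left(12,-54 \right)} + U = \left(-5 + 12\right) + \frac{1}{1037} = 7 + \frac{1}{1037} = \frac{7260}{1037}$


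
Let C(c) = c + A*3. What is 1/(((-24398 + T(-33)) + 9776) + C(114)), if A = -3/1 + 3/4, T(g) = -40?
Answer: -4/58219 ≈ -6.8706e-5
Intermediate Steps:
A = -9/4 (A = -3/1 + 3*(¼) = -3*1 + ¾ = -3 + ¾ = -9/4 ≈ -2.2500)
C(c) = -27/4 + c (C(c) = c - 9/4*3 = c - 27/4 = -27/4 + c)
1/(((-24398 + T(-33)) + 9776) + C(114)) = 1/(((-24398 - 40) + 9776) + (-27/4 + 114)) = 1/((-24438 + 9776) + 429/4) = 1/(-14662 + 429/4) = 1/(-58219/4) = -4/58219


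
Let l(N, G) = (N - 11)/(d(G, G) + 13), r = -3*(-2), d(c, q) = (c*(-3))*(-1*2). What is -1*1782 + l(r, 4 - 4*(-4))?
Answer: -237011/133 ≈ -1782.0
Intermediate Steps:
d(c, q) = 6*c (d(c, q) = -3*c*(-2) = 6*c)
r = 6
l(N, G) = (-11 + N)/(13 + 6*G) (l(N, G) = (N - 11)/(6*G + 13) = (-11 + N)/(13 + 6*G))
-1*1782 + l(r, 4 - 4*(-4)) = -1*1782 + (-11 + 6)/(13 + 6*(4 - 4*(-4))) = -1782 - 5/(13 + 6*(4 + 16)) = -1782 - 5/(13 + 6*20) = -1782 - 5/(13 + 120) = -1782 - 5/133 = -237011/133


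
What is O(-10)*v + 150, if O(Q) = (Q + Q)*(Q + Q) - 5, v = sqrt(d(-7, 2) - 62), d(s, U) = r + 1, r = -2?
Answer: 150 + 1185*I*sqrt(7) ≈ 150.0 + 3135.2*I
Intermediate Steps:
d(s, U) = -1 (d(s, U) = -2 + 1 = -1)
v = 3*I*sqrt(7) (v = sqrt(-1 - 62) = sqrt(-63) = 3*I*sqrt(7) ≈ 7.9373*I)
O(Q) = -5 + 4*Q**2 (O(Q) = (2*Q)*(2*Q) - 5 = 4*Q**2 - 5 = -5 + 4*Q**2)
O(-10)*v + 150 = (-5 + 4*(-10)**2)*(3*I*sqrt(7)) + 150 = (-5 + 4*100)*(3*I*sqrt(7)) + 150 = (-5 + 400)*(3*I*sqrt(7)) + 150 = 395*(3*I*sqrt(7)) + 150 = 1185*I*sqrt(7) + 150 = 150 + 1185*I*sqrt(7)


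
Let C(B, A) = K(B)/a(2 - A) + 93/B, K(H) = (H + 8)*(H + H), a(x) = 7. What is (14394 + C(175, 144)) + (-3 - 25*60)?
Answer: 3857268/175 ≈ 22042.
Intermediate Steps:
K(H) = 2*H*(8 + H) (K(H) = (8 + H)*(2*H) = 2*H*(8 + H))
C(B, A) = 93/B + 2*B*(8 + B)/7 (C(B, A) = (2*B*(8 + B))/7 + 93/B = (2*B*(8 + B))*(⅐) + 93/B = 2*B*(8 + B)/7 + 93/B = 93/B + 2*B*(8 + B)/7)
(14394 + C(175, 144)) + (-3 - 25*60) = (14394 + (⅐)*(651 + 2*175²*(8 + 175))/175) + (-3 - 25*60) = (14394 + (⅐)*(1/175)*(651 + 2*30625*183)) + (-3 - 1500) = (14394 + (⅐)*(1/175)*(651 + 11208750)) - 1503 = (14394 + (⅐)*(1/175)*11209401) - 1503 = (14394 + 1601343/175) - 1503 = 4120293/175 - 1503 = 3857268/175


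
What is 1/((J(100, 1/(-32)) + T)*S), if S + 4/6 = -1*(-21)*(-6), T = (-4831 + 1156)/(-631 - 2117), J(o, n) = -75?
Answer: 687/6410125 ≈ 0.00010717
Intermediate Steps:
T = 1225/916 (T = -3675/(-2748) = -3675*(-1/2748) = 1225/916 ≈ 1.3373)
S = -380/3 (S = -⅔ - 1*(-21)*(-6) = -⅔ + 21*(-6) = -⅔ - 126 = -380/3 ≈ -126.67)
1/((J(100, 1/(-32)) + T)*S) = 1/((-75 + 1225/916)*(-380/3)) = -3/380/(-67475/916) = -916/67475*(-3/380) = 687/6410125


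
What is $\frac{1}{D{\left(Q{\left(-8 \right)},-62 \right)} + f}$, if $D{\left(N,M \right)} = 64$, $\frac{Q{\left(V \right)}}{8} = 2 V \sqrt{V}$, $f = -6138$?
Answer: $- \frac{1}{6074} \approx -0.00016464$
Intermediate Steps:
$Q{\left(V \right)} = 16 V^{\frac{3}{2}}$ ($Q{\left(V \right)} = 8 \cdot 2 V \sqrt{V} = 8 \cdot 2 V^{\frac{3}{2}} = 16 V^{\frac{3}{2}}$)
$\frac{1}{D{\left(Q{\left(-8 \right)},-62 \right)} + f} = \frac{1}{64 - 6138} = \frac{1}{-6074} = - \frac{1}{6074}$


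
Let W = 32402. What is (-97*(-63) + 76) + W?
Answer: 38589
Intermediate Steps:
(-97*(-63) + 76) + W = (-97*(-63) + 76) + 32402 = (6111 + 76) + 32402 = 6187 + 32402 = 38589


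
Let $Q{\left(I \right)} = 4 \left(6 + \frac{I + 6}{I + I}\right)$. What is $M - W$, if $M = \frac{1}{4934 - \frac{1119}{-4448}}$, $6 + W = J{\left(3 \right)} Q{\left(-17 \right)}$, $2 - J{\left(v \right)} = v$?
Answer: $\frac{11676172748}{373108367} \approx 31.294$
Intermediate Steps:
$J{\left(v \right)} = 2 - v$
$Q{\left(I \right)} = 24 + \frac{2 \left(6 + I\right)}{I}$ ($Q{\left(I \right)} = 4 \left(6 + \frac{6 + I}{2 I}\right) = 24 + \frac{2 \left(6 + I\right)}{I}$)
$W = - \frac{532}{17}$ ($W = -6 + \left(2 - 3\right) \left(26 + \frac{12}{-17}\right) = -6 + \left(2 - 3\right) \left(26 + 12 \left(- \frac{1}{17}\right)\right) = -6 - \left(26 - \frac{12}{17}\right) = -6 - \frac{430}{17} = - \frac{532}{17} \approx -31.294$)
$M = \frac{4448}{21947551}$ ($M = \frac{1}{4934 - - \frac{1119}{4448}} = \frac{1}{4934 + \frac{1119}{4448}} = \frac{1}{\frac{21947551}{4448}} = \frac{4448}{21947551} \approx 0.00020266$)
$M - W = \frac{4448}{21947551} - - \frac{532}{17} = \frac{4448}{21947551} + \frac{532}{17} = \frac{11676172748}{373108367}$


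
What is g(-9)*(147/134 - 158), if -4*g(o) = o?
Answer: -189225/536 ≈ -353.03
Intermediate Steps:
g(o) = -o/4
g(-9)*(147/134 - 158) = (-¼*(-9))*(147/134 - 158) = 9*(147*(1/134) - 158)/4 = 9*(147/134 - 158)/4 = (9/4)*(-21025/134) = -189225/536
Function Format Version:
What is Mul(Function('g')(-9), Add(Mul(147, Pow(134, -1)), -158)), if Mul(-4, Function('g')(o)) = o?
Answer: Rational(-189225, 536) ≈ -353.03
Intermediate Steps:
Function('g')(o) = Mul(Rational(-1, 4), o)
Mul(Function('g')(-9), Add(Mul(147, Pow(134, -1)), -158)) = Mul(Mul(Rational(-1, 4), -9), Add(Mul(147, Pow(134, -1)), -158)) = Mul(Rational(9, 4), Add(Mul(147, Rational(1, 134)), -158)) = Mul(Rational(9, 4), Add(Rational(147, 134), -158)) = Mul(Rational(9, 4), Rational(-21025, 134)) = Rational(-189225, 536)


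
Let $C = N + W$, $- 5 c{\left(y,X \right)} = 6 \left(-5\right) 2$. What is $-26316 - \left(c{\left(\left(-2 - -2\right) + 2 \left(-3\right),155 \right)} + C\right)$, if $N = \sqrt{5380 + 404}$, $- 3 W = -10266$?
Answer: $-29750 - 2 \sqrt{1446} \approx -29826.0$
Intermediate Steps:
$W = 3422$ ($W = \left(- \frac{1}{3}\right) \left(-10266\right) = 3422$)
$N = 2 \sqrt{1446}$ ($N = \sqrt{5784} = 2 \sqrt{1446} \approx 76.053$)
$c{\left(y,X \right)} = 12$ ($c{\left(y,X \right)} = - \frac{6 \left(-5\right) 2}{5} = - \frac{\left(-30\right) 2}{5} = \left(- \frac{1}{5}\right) \left(-60\right) = 12$)
$C = 3422 + 2 \sqrt{1446}$ ($C = 2 \sqrt{1446} + 3422 = 3422 + 2 \sqrt{1446} \approx 3498.1$)
$-26316 - \left(c{\left(\left(-2 - -2\right) + 2 \left(-3\right),155 \right)} + C\right) = -26316 - \left(12 + \left(3422 + 2 \sqrt{1446}\right)\right) = -26316 - \left(3434 + 2 \sqrt{1446}\right) = -29750 - 2 \sqrt{1446}$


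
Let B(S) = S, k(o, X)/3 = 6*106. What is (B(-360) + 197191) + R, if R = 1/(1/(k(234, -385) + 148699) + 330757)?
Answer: 9805002321655107/49814319500 ≈ 1.9683e+5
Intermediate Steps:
k(o, X) = 1908 (k(o, X) = 3*(6*106) = 3*636 = 1908)
R = 150607/49814319500 (R = 1/(1/(1908 + 148699) + 330757) = 1/(1/150607 + 330757) = 1/(49814319500/150607) = 150607/49814319500 ≈ 3.0234e-6)
(B(-360) + 197191) + R = (-360 + 197191) + 150607/49814319500 = 196831 + 150607/49814319500 = 9805002321655107/49814319500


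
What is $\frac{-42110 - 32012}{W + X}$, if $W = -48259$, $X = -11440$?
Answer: $\frac{74122}{59699} \approx 1.2416$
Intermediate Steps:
$\frac{-42110 - 32012}{W + X} = \frac{-42110 - 32012}{-48259 - 11440} = - \frac{74122}{-59699} = \left(-74122\right) \left(- \frac{1}{59699}\right) = \frac{74122}{59699}$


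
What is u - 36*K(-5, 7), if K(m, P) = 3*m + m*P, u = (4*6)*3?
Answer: 1872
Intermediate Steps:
u = 72 (u = 24*3 = 72)
K(m, P) = 3*m + P*m
u - 36*K(-5, 7) = 72 - (-180)*(3 + 7) = 72 - (-180)*10 = 72 - 36*(-50) = 72 + 1800 = 1872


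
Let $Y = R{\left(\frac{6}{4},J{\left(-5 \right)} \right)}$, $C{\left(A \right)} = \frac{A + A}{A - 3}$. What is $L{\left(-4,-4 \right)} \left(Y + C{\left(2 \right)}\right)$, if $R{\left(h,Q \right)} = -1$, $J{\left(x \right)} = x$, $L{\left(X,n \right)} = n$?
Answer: $20$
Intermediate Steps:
$C{\left(A \right)} = \frac{2 A}{-3 + A}$
$Y = -1$
$L{\left(-4,-4 \right)} \left(Y + C{\left(2 \right)}\right) = - 4 \left(-1 + 2 \cdot 2 \frac{1}{-3 + 2}\right) = - 4 \left(-1 + 2 \cdot 2 \frac{1}{-1}\right) = - 4 \left(-1 + 2 \cdot 2 \left(-1\right)\right) = - 4 \left(-1 - 4\right) = \left(-4\right) \left(-5\right) = 20$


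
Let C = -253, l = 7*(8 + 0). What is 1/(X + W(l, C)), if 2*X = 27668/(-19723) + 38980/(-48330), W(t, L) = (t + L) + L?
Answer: -95321259/42999866399 ≈ -0.0022168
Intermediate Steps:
l = 56 (l = 7*8 = 56)
W(t, L) = t + 2*L (W(t, L) = (L + t) + L = t + 2*L)
X = -105299849/95321259 (X = (27668/(-19723) + 38980/(-48330))/2 = (27668*(-1/19723) + 38980*(-1/48330))/2 = (-27668/19723 - 3898/4833)/2 = (½)*(-210599698/95321259) = -105299849/95321259 ≈ -1.1047)
1/(X + W(l, C)) = 1/(-105299849/95321259 + (56 + 2*(-253))) = 1/(-105299849/95321259 + (56 - 506)) = 1/(-105299849/95321259 - 450) = 1/(-42999866399/95321259) = -95321259/42999866399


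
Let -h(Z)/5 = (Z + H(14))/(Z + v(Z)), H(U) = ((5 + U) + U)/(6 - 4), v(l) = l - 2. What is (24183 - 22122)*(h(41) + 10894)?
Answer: 718244073/32 ≈ 2.2445e+7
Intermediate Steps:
v(l) = -2 + l
H(U) = 5/2 + U (H(U) = (5 + 2*U)/2 = (5 + 2*U)*(½) = 5/2 + U)
h(Z) = -5*(33/2 + Z)/(-2 + 2*Z) (h(Z) = -5*(Z + (5/2 + 14))/(Z + (-2 + Z)) = -5*(Z + 33/2)/(-2 + 2*Z) = -5*(33/2 + Z)/(-2 + 2*Z))
(24183 - 22122)*(h(41) + 10894) = (24183 - 22122)*(5*(-33 - 2*41)/(4*(-1 + 41)) + 10894) = 2061*((5/4)*(-33 - 82)/40 + 10894) = 2061*((5/4)*(1/40)*(-115) + 10894) = 2061*(-115/32 + 10894) = 2061*(348493/32) = 718244073/32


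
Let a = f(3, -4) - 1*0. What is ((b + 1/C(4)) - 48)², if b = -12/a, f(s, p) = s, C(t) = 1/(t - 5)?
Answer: 2809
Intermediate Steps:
C(t) = 1/(-5 + t)
a = 3 (a = 3 - 1*0 = 3 + 0 = 3)
b = -4 (b = -12/3 = -12*⅓ = -4)
((b + 1/C(4)) - 48)² = ((-4 + 1/(1/(-5 + 4))) - 48)² = ((-4 + 1/(1/(-1))) - 48)² = ((-4 + 1/(-1)) - 48)² = ((-4 - 1) - 48)² = (-5 - 48)² = (-53)² = 2809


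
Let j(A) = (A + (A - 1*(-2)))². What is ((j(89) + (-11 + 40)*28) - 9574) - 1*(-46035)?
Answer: 69673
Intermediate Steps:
j(A) = (2 + 2*A)² (j(A) = (A + (A + 2))² = (A + (2 + A))² = (2 + 2*A)²)
((j(89) + (-11 + 40)*28) - 9574) - 1*(-46035) = ((4*(1 + 89)² + (-11 + 40)*28) - 9574) - 1*(-46035) = ((4*90² + 29*28) - 9574) + 46035 = ((4*8100 + 812) - 9574) + 46035 = ((32400 + 812) - 9574) + 46035 = (33212 - 9574) + 46035 = 23638 + 46035 = 69673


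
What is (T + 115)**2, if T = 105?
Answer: 48400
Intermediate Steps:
(T + 115)**2 = (105 + 115)**2 = 220**2 = 48400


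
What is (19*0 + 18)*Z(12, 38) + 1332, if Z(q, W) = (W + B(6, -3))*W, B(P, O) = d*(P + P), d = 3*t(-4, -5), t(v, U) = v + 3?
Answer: 2700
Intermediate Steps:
t(v, U) = 3 + v
d = -3 (d = 3*(3 - 4) = 3*(-1) = -3)
B(P, O) = -6*P (B(P, O) = -3*(P + P) = -6*P)
Z(q, W) = W*(-36 + W) (Z(q, W) = (W - 6*6)*W = (W - 36)*W = (-36 + W)*W = W*(-36 + W))
(19*0 + 18)*Z(12, 38) + 1332 = (19*0 + 18)*(38*(-36 + 38)) + 1332 = (0 + 18)*(38*2) + 1332 = 18*76 + 1332 = 1368 + 1332 = 2700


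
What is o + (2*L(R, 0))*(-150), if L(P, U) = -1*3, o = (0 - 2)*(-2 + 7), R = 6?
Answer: 890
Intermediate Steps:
o = -10 (o = -2*5 = -10)
L(P, U) = -3
o + (2*L(R, 0))*(-150) = -10 + (2*(-3))*(-150) = -10 - 6*(-150) = -10 + 900 = 890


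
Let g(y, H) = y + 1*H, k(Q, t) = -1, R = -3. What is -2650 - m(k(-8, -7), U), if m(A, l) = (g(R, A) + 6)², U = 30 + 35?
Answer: -2654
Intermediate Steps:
g(y, H) = H + y (g(y, H) = y + H = H + y)
U = 65
m(A, l) = (3 + A)² (m(A, l) = ((A - 3) + 6)² = ((-3 + A) + 6)² = (3 + A)²)
-2650 - m(k(-8, -7), U) = -2650 - (3 - 1)² = -2650 - 1*2² = -2650 - 1*4 = -2650 - 4 = -2654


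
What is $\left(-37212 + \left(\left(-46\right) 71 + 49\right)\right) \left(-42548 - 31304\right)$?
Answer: $2985762508$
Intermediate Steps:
$\left(-37212 + \left(\left(-46\right) 71 + 49\right)\right) \left(-42548 - 31304\right) = \left(-37212 + \left(-3266 + 49\right)\right) \left(-73852\right) = \left(-37212 - 3217\right) \left(-73852\right) = \left(-40429\right) \left(-73852\right) = 2985762508$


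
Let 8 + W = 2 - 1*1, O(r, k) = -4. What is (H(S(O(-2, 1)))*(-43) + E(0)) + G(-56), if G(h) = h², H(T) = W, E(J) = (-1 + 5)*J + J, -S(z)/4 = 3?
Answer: 3437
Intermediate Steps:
S(z) = -12 (S(z) = -4*3 = -12)
W = -7 (W = -8 + (2 - 1*1) = -8 + (2 - 1) = -8 + 1 = -7)
E(J) = 5*J (E(J) = 4*J + J = 5*J)
H(T) = -7
(H(S(O(-2, 1)))*(-43) + E(0)) + G(-56) = (-7*(-43) + 5*0) + (-56)² = (301 + 0) + 3136 = 301 + 3136 = 3437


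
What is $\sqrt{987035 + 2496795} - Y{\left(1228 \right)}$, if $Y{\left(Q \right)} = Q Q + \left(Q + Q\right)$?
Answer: $-1510440 + \sqrt{3483830} \approx -1.5086 \cdot 10^{6}$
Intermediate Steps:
$Y{\left(Q \right)} = Q^{2} + 2 Q$
$\sqrt{987035 + 2496795} - Y{\left(1228 \right)} = \sqrt{987035 + 2496795} - 1228 \left(2 + 1228\right) = \sqrt{3483830} - 1228 \cdot 1230 = \sqrt{3483830} - 1510440 = -1510440 + \sqrt{3483830}$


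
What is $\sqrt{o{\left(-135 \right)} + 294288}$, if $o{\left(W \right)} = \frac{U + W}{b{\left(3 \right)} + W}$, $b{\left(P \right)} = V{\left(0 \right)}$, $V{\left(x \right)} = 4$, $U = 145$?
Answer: $\frac{\sqrt{5050275058}}{131} \approx 542.48$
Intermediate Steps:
$b{\left(P \right)} = 4$
$o{\left(W \right)} = \frac{145 + W}{4 + W}$
$\sqrt{o{\left(-135 \right)} + 294288} = \sqrt{\frac{145 - 135}{4 - 135} + 294288} = \sqrt{\frac{1}{-131} \cdot 10 + 294288} = \sqrt{\left(- \frac{1}{131}\right) 10 + 294288} = \sqrt{- \frac{10}{131} + 294288} = \sqrt{\frac{38551718}{131}} = \frac{\sqrt{5050275058}}{131}$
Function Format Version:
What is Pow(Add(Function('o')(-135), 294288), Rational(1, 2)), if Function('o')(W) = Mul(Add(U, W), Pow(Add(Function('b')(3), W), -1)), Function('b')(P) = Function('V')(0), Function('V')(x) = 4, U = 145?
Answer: Mul(Rational(1, 131), Pow(5050275058, Rational(1, 2))) ≈ 542.48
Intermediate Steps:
Function('b')(P) = 4
Function('o')(W) = Mul(Pow(Add(4, W), -1), Add(145, W)) (Function('o')(W) = Mul(Add(145, W), Pow(Add(4, W), -1)) = Mul(Pow(Add(4, W), -1), Add(145, W)))
Pow(Add(Function('o')(-135), 294288), Rational(1, 2)) = Pow(Add(Mul(Pow(Add(4, -135), -1), Add(145, -135)), 294288), Rational(1, 2)) = Pow(Add(Mul(Pow(-131, -1), 10), 294288), Rational(1, 2)) = Pow(Add(Mul(Rational(-1, 131), 10), 294288), Rational(1, 2)) = Pow(Add(Rational(-10, 131), 294288), Rational(1, 2)) = Pow(Rational(38551718, 131), Rational(1, 2)) = Mul(Rational(1, 131), Pow(5050275058, Rational(1, 2)))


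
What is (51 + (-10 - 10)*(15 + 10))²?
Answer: 201601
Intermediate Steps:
(51 + (-10 - 10)*(15 + 10))² = (51 - 20*25)² = (51 - 500)² = (-449)² = 201601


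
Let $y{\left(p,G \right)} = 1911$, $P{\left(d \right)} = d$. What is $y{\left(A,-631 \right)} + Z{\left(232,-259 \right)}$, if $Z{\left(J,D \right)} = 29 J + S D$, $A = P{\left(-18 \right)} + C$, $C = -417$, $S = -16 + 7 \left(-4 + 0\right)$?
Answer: $20035$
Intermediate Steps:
$S = -44$ ($S = -16 + 7 \left(-4\right) = -16 - 28 = -44$)
$A = -435$ ($A = -18 - 417 = -435$)
$Z{\left(J,D \right)} = - 44 D + 29 J$ ($Z{\left(J,D \right)} = 29 J - 44 D = - 44 D + 29 J$)
$y{\left(A,-631 \right)} + Z{\left(232,-259 \right)} = 1911 + \left(\left(-44\right) \left(-259\right) + 29 \cdot 232\right) = 1911 + \left(11396 + 6728\right) = 1911 + 18124 = 20035$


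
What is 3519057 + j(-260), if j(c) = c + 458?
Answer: 3519255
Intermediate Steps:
j(c) = 458 + c
3519057 + j(-260) = 3519057 + (458 - 260) = 3519057 + 198 = 3519255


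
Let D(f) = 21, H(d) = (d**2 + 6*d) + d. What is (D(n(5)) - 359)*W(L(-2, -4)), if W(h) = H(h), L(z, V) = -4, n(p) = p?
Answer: 4056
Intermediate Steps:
H(d) = d**2 + 7*d
W(h) = h*(7 + h)
(D(n(5)) - 359)*W(L(-2, -4)) = (21 - 359)*(-4*(7 - 4)) = -(-1352)*3 = -338*(-12) = 4056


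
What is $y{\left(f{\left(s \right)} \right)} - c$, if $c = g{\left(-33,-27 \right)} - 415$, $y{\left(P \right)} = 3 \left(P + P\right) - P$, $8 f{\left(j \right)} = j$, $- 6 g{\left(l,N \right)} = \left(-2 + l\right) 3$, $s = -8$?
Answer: $\frac{785}{2} \approx 392.5$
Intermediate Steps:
$g{\left(l,N \right)} = 1 - \frac{l}{2}$ ($g{\left(l,N \right)} = - \frac{\left(-2 + l\right) 3}{6} = - \frac{-6 + 3 l}{6} = 1 - \frac{l}{2}$)
$f{\left(j \right)} = \frac{j}{8}$
$y{\left(P \right)} = 5 P$ ($y{\left(P \right)} = 3 \cdot 2 P - P = 6 P - P = 5 P$)
$c = - \frac{795}{2}$ ($c = \left(1 - - \frac{33}{2}\right) - 415 = \left(1 + \frac{33}{2}\right) - 415 = \frac{35}{2} - 415 = - \frac{795}{2} \approx -397.5$)
$y{\left(f{\left(s \right)} \right)} - c = 5 \cdot \frac{1}{8} \left(-8\right) - - \frac{795}{2} = 5 \left(-1\right) + \frac{795}{2} = -5 + \frac{795}{2} = \frac{785}{2}$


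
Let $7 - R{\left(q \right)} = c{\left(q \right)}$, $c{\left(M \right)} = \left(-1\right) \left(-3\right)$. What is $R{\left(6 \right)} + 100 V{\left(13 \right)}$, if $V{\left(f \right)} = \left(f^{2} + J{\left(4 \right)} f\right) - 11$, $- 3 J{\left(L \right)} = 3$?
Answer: $14504$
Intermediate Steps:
$J{\left(L \right)} = -1$ ($J{\left(L \right)} = \left(- \frac{1}{3}\right) 3 = -1$)
$c{\left(M \right)} = 3$
$V{\left(f \right)} = -11 + f^{2} - f$ ($V{\left(f \right)} = \left(f^{2} - f\right) - 11 = -11 + f^{2} - f$)
$R{\left(q \right)} = 4$ ($R{\left(q \right)} = 7 - 3 = 4$)
$R{\left(6 \right)} + 100 V{\left(13 \right)} = 4 + 100 \left(-11 + 13^{2} - 13\right) = 4 + 100 \left(-11 + 169 - 13\right) = 4 + 100 \cdot 145 = 4 + 14500 = 14504$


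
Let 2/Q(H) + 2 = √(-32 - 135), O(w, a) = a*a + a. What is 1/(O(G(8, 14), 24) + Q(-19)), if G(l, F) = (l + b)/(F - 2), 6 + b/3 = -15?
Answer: 25649/15388801 + I*√167/30777602 ≈ 0.0016667 + 4.1988e-7*I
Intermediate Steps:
b = -63 (b = -18 + 3*(-15) = -18 - 45 = -63)
G(l, F) = (-63 + l)/(-2 + F) (G(l, F) = (l - 63)/(F - 2) = (-63 + l)/(-2 + F))
O(w, a) = a + a² (O(w, a) = a² + a = a + a²)
Q(H) = 2/(-2 + I*√167) (Q(H) = 2/(-2 + √(-32 - 135)) = 2/(-2 + √(-167)) = 2/(-2 + I*√167))
1/(O(G(8, 14), 24) + Q(-19)) = 1/(24*(1 + 24) + (-4/171 - 2*I*√167/171)) = 1/(24*25 + (-4/171 - 2*I*√167/171)) = 1/(600 + (-4/171 - 2*I*√167/171)) = 1/(102596/171 - 2*I*√167/171)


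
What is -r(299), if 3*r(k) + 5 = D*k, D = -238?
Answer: 71167/3 ≈ 23722.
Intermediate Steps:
r(k) = -5/3 - 238*k/3 (r(k) = -5/3 + (-238*k)/3 = -5/3 - 238*k/3)
-r(299) = -(-5/3 - 238/3*299) = -(-5/3 - 71162/3) = -1*(-71167/3) = 71167/3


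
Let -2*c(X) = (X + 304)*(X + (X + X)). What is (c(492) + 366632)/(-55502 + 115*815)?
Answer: -220816/38223 ≈ -5.7770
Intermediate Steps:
c(X) = -3*X*(304 + X)/2 (c(X) = -(X + 304)*(X + (X + X))/2 = -(304 + X)*(X + 2*X)/2 = -(304 + X)*3*X/2 = -3*X*(304 + X)/2)
(c(492) + 366632)/(-55502 + 115*815) = (-3/2*492*(304 + 492) + 366632)/(-55502 + 115*815) = (-3/2*492*796 + 366632)/(-55502 + 93725) = (-587448 + 366632)/38223 = -220816*1/38223 = -220816/38223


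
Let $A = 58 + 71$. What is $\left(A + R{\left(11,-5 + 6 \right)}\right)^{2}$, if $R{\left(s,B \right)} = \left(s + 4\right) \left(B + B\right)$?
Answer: $25281$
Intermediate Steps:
$A = 129$
$R{\left(s,B \right)} = 2 B \left(4 + s\right)$ ($R{\left(s,B \right)} = \left(4 + s\right) 2 B = 2 B \left(4 + s\right)$)
$\left(A + R{\left(11,-5 + 6 \right)}\right)^{2} = \left(129 + 2 \left(-5 + 6\right) \left(4 + 11\right)\right)^{2} = \left(129 + 2 \cdot 1 \cdot 15\right)^{2} = \left(129 + 30\right)^{2} = 159^{2} = 25281$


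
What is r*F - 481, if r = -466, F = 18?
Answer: -8869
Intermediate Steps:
r*F - 481 = -466*18 - 481 = -8388 - 481 = -8869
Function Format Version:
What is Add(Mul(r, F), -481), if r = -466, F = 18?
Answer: -8869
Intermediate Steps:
Add(Mul(r, F), -481) = Add(Mul(-466, 18), -481) = Add(-8388, -481) = -8869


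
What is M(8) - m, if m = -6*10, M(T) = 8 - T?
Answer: 60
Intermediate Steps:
m = -60
M(8) - m = (8 - 1*8) - 1*(-60) = (8 - 8) + 60 = 0 + 60 = 60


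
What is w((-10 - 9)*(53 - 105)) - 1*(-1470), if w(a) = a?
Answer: 2458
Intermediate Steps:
w((-10 - 9)*(53 - 105)) - 1*(-1470) = (-10 - 9)*(53 - 105) - 1*(-1470) = -19*(-52) + 1470 = 988 + 1470 = 2458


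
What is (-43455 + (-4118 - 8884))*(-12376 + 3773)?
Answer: 485699571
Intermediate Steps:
(-43455 + (-4118 - 8884))*(-12376 + 3773) = (-43455 - 13002)*(-8603) = -56457*(-8603) = 485699571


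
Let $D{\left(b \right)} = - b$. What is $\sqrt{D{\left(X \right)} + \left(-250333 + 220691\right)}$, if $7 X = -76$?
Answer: $\frac{i \sqrt{1451926}}{7} \approx 172.14 i$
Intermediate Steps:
$X = - \frac{76}{7}$ ($X = \frac{1}{7} \left(-76\right) = - \frac{76}{7} \approx -10.857$)
$\sqrt{D{\left(X \right)} + \left(-250333 + 220691\right)} = \sqrt{\left(-1\right) \left(- \frac{76}{7}\right) + \left(-250333 + 220691\right)} = \sqrt{\frac{76}{7} - 29642} = \sqrt{- \frac{207418}{7}} = \frac{i \sqrt{1451926}}{7}$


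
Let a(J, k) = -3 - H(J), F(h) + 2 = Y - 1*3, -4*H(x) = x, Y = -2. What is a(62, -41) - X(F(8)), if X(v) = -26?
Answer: 77/2 ≈ 38.500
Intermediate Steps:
H(x) = -x/4
F(h) = -7 (F(h) = -2 + (-2 - 1*3) = -2 + (-2 - 3) = -2 - 5 = -7)
a(J, k) = -3 + J/4 (a(J, k) = -3 - (-1)*J/4 = -3 + J/4)
a(62, -41) - X(F(8)) = (-3 + (¼)*62) - 1*(-26) = (-3 + 31/2) + 26 = 25/2 + 26 = 77/2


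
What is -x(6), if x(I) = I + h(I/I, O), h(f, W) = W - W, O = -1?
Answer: -6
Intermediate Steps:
h(f, W) = 0
x(I) = I (x(I) = I + 0 = I)
-x(6) = -1*6 = -6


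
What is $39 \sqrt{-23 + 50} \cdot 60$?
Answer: $7020 \sqrt{3} \approx 12159.0$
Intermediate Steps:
$39 \sqrt{-23 + 50} \cdot 60 = 39 \sqrt{27} \cdot 60 = 39 \cdot 3 \sqrt{3} \cdot 60 = 117 \sqrt{3} \cdot 60 = 7020 \sqrt{3}$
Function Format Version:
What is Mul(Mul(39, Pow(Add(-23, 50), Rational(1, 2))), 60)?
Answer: Mul(7020, Pow(3, Rational(1, 2))) ≈ 12159.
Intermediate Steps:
Mul(Mul(39, Pow(Add(-23, 50), Rational(1, 2))), 60) = Mul(Mul(39, Pow(27, Rational(1, 2))), 60) = Mul(Mul(39, Mul(3, Pow(3, Rational(1, 2)))), 60) = Mul(Mul(117, Pow(3, Rational(1, 2))), 60) = Mul(7020, Pow(3, Rational(1, 2)))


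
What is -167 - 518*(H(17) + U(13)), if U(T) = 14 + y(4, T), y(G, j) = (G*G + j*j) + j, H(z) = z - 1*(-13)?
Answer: -125523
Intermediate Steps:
H(z) = 13 + z (H(z) = z + 13 = 13 + z)
y(G, j) = j + G**2 + j**2 (y(G, j) = (G**2 + j**2) + j = j + G**2 + j**2)
U(T) = 30 + T + T**2 (U(T) = 14 + (T + 4**2 + T**2) = 14 + (T + 16 + T**2) = 14 + (16 + T + T**2) = 30 + T + T**2)
-167 - 518*(H(17) + U(13)) = -167 - 518*((13 + 17) + (30 + 13 + 13**2)) = -167 - 518*(30 + (30 + 13 + 169)) = -167 - 518*(30 + 212) = -167 - 518*242 = -167 - 125356 = -125523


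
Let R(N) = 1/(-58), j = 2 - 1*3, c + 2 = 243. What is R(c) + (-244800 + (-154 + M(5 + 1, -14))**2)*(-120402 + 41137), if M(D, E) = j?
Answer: 1014984361749/58 ≈ 1.7500e+10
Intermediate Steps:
c = 241 (c = -2 + 243 = 241)
j = -1 (j = 2 - 3 = -1)
M(D, E) = -1
R(N) = -1/58
R(c) + (-244800 + (-154 + M(5 + 1, -14))**2)*(-120402 + 41137) = -1/58 + (-244800 + (-154 - 1)**2)*(-120402 + 41137) = -1/58 + (-244800 + (-155)**2)*(-79265) = -1/58 + (-244800 + 24025)*(-79265) = -1/58 - 220775*(-79265) = -1/58 + 17499730375 = 1014984361749/58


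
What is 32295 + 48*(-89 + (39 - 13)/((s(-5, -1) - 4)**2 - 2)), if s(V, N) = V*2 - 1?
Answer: 6250377/223 ≈ 28029.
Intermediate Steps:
s(V, N) = -1 + 2*V (s(V, N) = 2*V - 1 = -1 + 2*V)
32295 + 48*(-89 + (39 - 13)/((s(-5, -1) - 4)**2 - 2)) = 32295 + 48*(-89 + (39 - 13)/(((-1 + 2*(-5)) - 4)**2 - 2)) = 32295 + 48*(-89 + 26/(((-1 - 10) - 4)**2 - 2)) = 32295 + 48*(-89 + 26/((-11 - 4)**2 - 2)) = 32295 + 48*(-89 + 26/((-15)**2 - 2)) = 32295 + 48*(-89 + 26/(225 - 2)) = 32295 + 48*(-89 + 26/223) = 32295 + 48*(-19821/223) = 32295 - 951408/223 = 6250377/223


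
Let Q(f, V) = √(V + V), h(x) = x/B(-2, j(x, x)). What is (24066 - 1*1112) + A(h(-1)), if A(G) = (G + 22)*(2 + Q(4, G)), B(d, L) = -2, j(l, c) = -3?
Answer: 46043/2 ≈ 23022.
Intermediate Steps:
h(x) = -x/2 (h(x) = x/(-2) = x*(-½) = -x/2)
Q(f, V) = √2*√V (Q(f, V) = √(2*V) = √2*√V)
A(G) = (2 + √2*√G)*(22 + G) (A(G) = (G + 22)*(2 + √2*√G) = (22 + G)*(2 + √2*√G) = (2 + √2*√G)*(22 + G))
(24066 - 1*1112) + A(h(-1)) = (24066 - 1*1112) + (44 + 2*(-½*(-1)) + √2*(-½*(-1))^(3/2) + 22*√2*√(-½*(-1))) = (24066 - 1112) + (44 + 2*(½) + √2*(½)^(3/2) + 22*√2*√(½)) = 22954 + (44 + 1 + √2*(√2/4) + 22*√2*(√2/2)) = 22954 + (44 + 1 + ½ + 22) = 22954 + 135/2 = 46043/2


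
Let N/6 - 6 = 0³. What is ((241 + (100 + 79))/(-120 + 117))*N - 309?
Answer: -5349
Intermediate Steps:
N = 36 (N = 36 + 6*0³ = 36 + 6*0 = 36 + 0 = 36)
((241 + (100 + 79))/(-120 + 117))*N - 309 = ((241 + (100 + 79))/(-120 + 117))*36 - 309 = ((241 + 179)/(-3))*36 - 309 = (420*(-⅓))*36 - 309 = -140*36 - 309 = -5040 - 309 = -5349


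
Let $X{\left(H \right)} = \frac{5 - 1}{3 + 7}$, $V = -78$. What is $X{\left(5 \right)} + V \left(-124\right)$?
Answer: $\frac{48362}{5} \approx 9672.4$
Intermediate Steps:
$X{\left(H \right)} = \frac{2}{5}$ ($X{\left(H \right)} = \frac{4}{10} = 4 \cdot \frac{1}{10} = \frac{2}{5}$)
$X{\left(5 \right)} + V \left(-124\right) = \frac{2}{5} - -9672 = \frac{2}{5} + 9672 = \frac{48362}{5}$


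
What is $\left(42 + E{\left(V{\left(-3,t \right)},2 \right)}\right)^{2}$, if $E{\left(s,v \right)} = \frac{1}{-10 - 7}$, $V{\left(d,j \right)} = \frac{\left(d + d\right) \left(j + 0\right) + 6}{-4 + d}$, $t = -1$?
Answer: $\frac{508369}{289} \approx 1759.1$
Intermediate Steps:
$V{\left(d,j \right)} = \frac{6 + 2 d j}{-4 + d}$ ($V{\left(d,j \right)} = \frac{2 d j + 6}{-4 + d} = \frac{6 + 2 d j}{-4 + d}$)
$E{\left(s,v \right)} = - \frac{1}{17}$ ($E{\left(s,v \right)} = \frac{1}{-17} = - \frac{1}{17}$)
$\left(42 + E{\left(V{\left(-3,t \right)},2 \right)}\right)^{2} = \left(42 - \frac{1}{17}\right)^{2} = \left(\frac{713}{17}\right)^{2} = \frac{508369}{289}$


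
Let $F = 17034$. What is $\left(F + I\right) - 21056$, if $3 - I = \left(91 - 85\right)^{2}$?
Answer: $-4055$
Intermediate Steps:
$I = -33$ ($I = 3 - \left(91 - 85\right)^{2} = 3 - 6^{2} = 3 - 36 = -33$)
$\left(F + I\right) - 21056 = \left(17034 - 33\right) - 21056 = 17001 - 21056 = -4055$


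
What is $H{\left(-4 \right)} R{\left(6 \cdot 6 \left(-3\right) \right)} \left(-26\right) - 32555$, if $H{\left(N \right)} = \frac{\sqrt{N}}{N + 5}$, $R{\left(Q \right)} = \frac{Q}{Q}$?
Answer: $-32555 - 52 i \approx -32555.0 - 52.0 i$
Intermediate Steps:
$R{\left(Q \right)} = 1$
$H{\left(N \right)} = \frac{\sqrt{N}}{5 + N}$
$H{\left(-4 \right)} R{\left(6 \cdot 6 \left(-3\right) \right)} \left(-26\right) - 32555 = \frac{\sqrt{-4}}{5 - 4} \cdot 1 \left(-26\right) - 32555 = \frac{2 i}{1} \cdot 1 \left(-26\right) - 32555 = 2 i 1 \cdot 1 \left(-26\right) - 32555 = 2 i 1 \left(-26\right) - 32555 = 2 i \left(-26\right) - 32555 = - 52 i - 32555 = -32555 - 52 i$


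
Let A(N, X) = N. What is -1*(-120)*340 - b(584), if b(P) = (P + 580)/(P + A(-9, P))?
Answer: 23458836/575 ≈ 40798.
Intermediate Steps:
b(P) = (580 + P)/(-9 + P) (b(P) = (P + 580)/(P - 9) = (580 + P)/(-9 + P))
-1*(-120)*340 - b(584) = -1*(-120)*340 - (580 + 584)/(-9 + 584) = 120*340 - 1164/575 = 40800 - 1164/575 = 23458836/575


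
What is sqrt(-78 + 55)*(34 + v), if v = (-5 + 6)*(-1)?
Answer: 33*I*sqrt(23) ≈ 158.26*I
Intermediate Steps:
v = -1 (v = 1*(-1) = -1)
sqrt(-78 + 55)*(34 + v) = sqrt(-78 + 55)*(34 - 1) = sqrt(-23)*33 = (I*sqrt(23))*33 = 33*I*sqrt(23)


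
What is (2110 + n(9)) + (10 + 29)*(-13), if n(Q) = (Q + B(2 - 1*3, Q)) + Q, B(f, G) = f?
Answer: 1620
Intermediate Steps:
n(Q) = -1 + 2*Q (n(Q) = (Q + (2 - 1*3)) + Q = (Q + (2 - 3)) + Q = (Q - 1) + Q = (-1 + Q) + Q = -1 + 2*Q)
(2110 + n(9)) + (10 + 29)*(-13) = (2110 + (-1 + 2*9)) + (10 + 29)*(-13) = (2110 + (-1 + 18)) + 39*(-13) = (2110 + 17) - 507 = 2127 - 507 = 1620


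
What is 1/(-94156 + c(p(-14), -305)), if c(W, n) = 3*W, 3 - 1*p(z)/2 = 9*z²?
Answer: -1/104722 ≈ -9.5491e-6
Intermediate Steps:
p(z) = 6 - 18*z²
1/(-94156 + c(p(-14), -305)) = 1/(-94156 + 3*(6 - 18*(-14)²)) = 1/(-94156 + 3*(6 - 18*196)) = 1/(-94156 + 3*(6 - 3528)) = 1/(-94156 + 3*(-3522)) = 1/(-94156 - 10566) = 1/(-104722) = -1/104722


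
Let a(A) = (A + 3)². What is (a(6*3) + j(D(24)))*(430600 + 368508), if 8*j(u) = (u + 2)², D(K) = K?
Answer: 419931254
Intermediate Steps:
a(A) = (3 + A)²
j(u) = (2 + u)²/8 (j(u) = (u + 2)²/8 = (2 + u)²/8)
(a(6*3) + j(D(24)))*(430600 + 368508) = ((3 + 6*3)² + (2 + 24)²/8)*(430600 + 368508) = ((3 + 18)² + (⅛)*26²)*799108 = (21² + (⅛)*676)*799108 = (441 + 169/2)*799108 = (1051/2)*799108 = 419931254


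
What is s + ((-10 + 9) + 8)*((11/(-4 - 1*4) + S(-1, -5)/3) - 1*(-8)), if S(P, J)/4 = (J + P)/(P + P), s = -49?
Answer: 203/8 ≈ 25.375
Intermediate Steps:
S(P, J) = 2*(J + P)/P (S(P, J) = 4*((J + P)/(P + P)) = 4*((J + P)/((2*P))) = 4*((J + P)*(1/(2*P))) = 4*((J + P)/(2*P)) = 2*(J + P)/P)
s + ((-10 + 9) + 8)*((11/(-4 - 1*4) + S(-1, -5)/3) - 1*(-8)) = -49 + ((-10 + 9) + 8)*((11/(-4 - 1*4) + (2 + 2*(-5)/(-1))/3) - 1*(-8)) = -49 + (-1 + 8)*((11/(-4 - 4) + (2 + 2*(-5)*(-1))*(⅓)) + 8) = -49 + 7*((11/(-8) + (2 + 10)*(⅓)) + 8) = -49 + 7*((11*(-⅛) + 12*(⅓)) + 8) = -49 + 7*((-11/8 + 4) + 8) = -49 + 7*(21/8 + 8) = -49 + 7*(85/8) = -49 + 595/8 = 203/8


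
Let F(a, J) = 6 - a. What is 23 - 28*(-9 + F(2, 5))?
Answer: 163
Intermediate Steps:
23 - 28*(-9 + F(2, 5)) = 23 - 28*(-9 + (6 - 1*2)) = 23 - 28*(-9 + (6 - 2)) = 23 - 28*(-9 + 4) = 23 - 28*(-5) = 23 + 140 = 163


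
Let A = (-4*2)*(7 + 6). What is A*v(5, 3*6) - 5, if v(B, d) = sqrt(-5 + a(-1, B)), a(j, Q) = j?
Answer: -5 - 104*I*sqrt(6) ≈ -5.0 - 254.75*I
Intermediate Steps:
A = -104 (A = -8*13 = -104)
v(B, d) = I*sqrt(6) (v(B, d) = sqrt(-5 - 1) = sqrt(-6) = I*sqrt(6))
A*v(5, 3*6) - 5 = -104*I*sqrt(6) - 5 = -5 - 104*I*sqrt(6)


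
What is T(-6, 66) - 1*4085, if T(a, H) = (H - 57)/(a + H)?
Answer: -81697/20 ≈ -4084.9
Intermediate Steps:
T(a, H) = (-57 + H)/(H + a)
T(-6, 66) - 1*4085 = (-57 + 66)/(66 - 6) - 1*4085 = 9/60 - 4085 = (1/60)*9 - 4085 = 3/20 - 4085 = -81697/20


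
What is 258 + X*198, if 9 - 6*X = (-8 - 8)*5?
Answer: 3195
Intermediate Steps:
X = 89/6 (X = 3/2 - (-8 - 8)*5/6 = 3/2 - (-8)*5/3 = 3/2 - ⅙*(-80) = 3/2 + 40/3 = 89/6 ≈ 14.833)
258 + X*198 = 258 + (89/6)*198 = 258 + 2937 = 3195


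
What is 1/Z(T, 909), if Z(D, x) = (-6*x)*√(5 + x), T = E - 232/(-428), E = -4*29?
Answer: -√914/4984956 ≈ -6.0647e-6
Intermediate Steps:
E = -116
T = -12354/107 (T = -116 - 232/(-428) = -116 - 232*(-1)/428 = -116 - 1*(-58/107) = -116 + 58/107 = -12354/107 ≈ -115.46)
Z(D, x) = -6*x*√(5 + x)
1/Z(T, 909) = 1/(-6*909*√(5 + 909)) = 1/(-6*909*√914) = 1/(-5454*√914) = -√914/4984956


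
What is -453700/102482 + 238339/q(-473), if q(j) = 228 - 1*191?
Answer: 12204335249/1895917 ≈ 6437.2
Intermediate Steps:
q(j) = 37 (q(j) = 228 - 191 = 37)
-453700/102482 + 238339/q(-473) = -453700/102482 + 238339/37 = -453700*1/102482 + 238339*(1/37) = -226850/51241 + 238339/37 = 12204335249/1895917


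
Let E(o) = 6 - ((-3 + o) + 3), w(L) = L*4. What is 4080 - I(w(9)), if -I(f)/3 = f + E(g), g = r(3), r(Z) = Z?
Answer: 4197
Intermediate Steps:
w(L) = 4*L
g = 3
E(o) = 6 - o
I(f) = -9 - 3*f (I(f) = -3*(f + (6 - 1*3)) = -3*(f + (6 - 3)) = -3*(f + 3) = -3*(3 + f) = -9 - 3*f)
4080 - I(w(9)) = 4080 - (-9 - 12*9) = 4080 - (-9 - 3*36) = 4080 - (-9 - 108) = 4080 - 1*(-117) = 4080 + 117 = 4197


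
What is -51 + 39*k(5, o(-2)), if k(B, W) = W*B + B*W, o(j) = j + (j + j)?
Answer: -2391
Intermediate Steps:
o(j) = 3*j (o(j) = j + 2*j = 3*j)
k(B, W) = 2*B*W (k(B, W) = B*W + B*W = 2*B*W)
-51 + 39*k(5, o(-2)) = -51 + 39*(2*5*(3*(-2))) = -51 + 39*(2*5*(-6)) = -51 + 39*(-60) = -51 - 2340 = -2391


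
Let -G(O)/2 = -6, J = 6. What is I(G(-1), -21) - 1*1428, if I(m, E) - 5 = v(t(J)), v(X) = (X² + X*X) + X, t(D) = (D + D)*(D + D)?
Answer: 40193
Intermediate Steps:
t(D) = 4*D² (t(D) = (2*D)*(2*D) = 4*D²)
G(O) = 12 (G(O) = -2*(-6) = 12)
v(X) = X + 2*X² (v(X) = (X² + X²) + X = 2*X² + X = X + 2*X²)
I(m, E) = 41621 (I(m, E) = 5 + (4*6²)*(1 + 2*(4*6²)) = 5 + (4*36)*(1 + 2*(4*36)) = 5 + 144*(1 + 2*144) = 5 + 144*(1 + 288) = 5 + 144*289 = 5 + 41616 = 41621)
I(G(-1), -21) - 1*1428 = 41621 - 1*1428 = 41621 - 1428 = 40193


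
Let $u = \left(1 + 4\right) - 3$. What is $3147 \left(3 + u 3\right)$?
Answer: $28323$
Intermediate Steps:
$u = 2$ ($u = 5 - 3 = 2$)
$3147 \left(3 + u 3\right) = 3147 \left(3 + 2 \cdot 3\right) = 3147 \left(3 + 6\right) = 3147 \cdot 9 = 28323$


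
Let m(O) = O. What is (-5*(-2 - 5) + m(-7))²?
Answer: 784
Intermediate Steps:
(-5*(-2 - 5) + m(-7))² = (-5*(-2 - 5) - 7)² = (-5*(-7) - 7)² = (35 - 7)² = 28² = 784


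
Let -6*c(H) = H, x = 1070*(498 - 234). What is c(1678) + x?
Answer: 846601/3 ≈ 2.8220e+5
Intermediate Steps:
x = 282480 (x = 1070*264 = 282480)
c(H) = -H/6
c(1678) + x = -1/6*1678 + 282480 = -839/3 + 282480 = 846601/3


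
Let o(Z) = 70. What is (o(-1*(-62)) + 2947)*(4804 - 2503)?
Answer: 6942117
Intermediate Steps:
(o(-1*(-62)) + 2947)*(4804 - 2503) = (70 + 2947)*(4804 - 2503) = 3017*2301 = 6942117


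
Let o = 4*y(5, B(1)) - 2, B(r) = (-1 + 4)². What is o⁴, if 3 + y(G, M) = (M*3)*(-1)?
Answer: 221533456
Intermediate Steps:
B(r) = 9 (B(r) = 3² = 9)
y(G, M) = -3 - 3*M (y(G, M) = -3 + (M*3)*(-1) = -3 + (3*M)*(-1) = -3 - 3*M)
o = -122 (o = 4*(-3 - 3*9) - 2 = 4*(-3 - 27) - 2 = 4*(-30) - 2 = -120 - 2 = -122)
o⁴ = (-122)⁴ = 221533456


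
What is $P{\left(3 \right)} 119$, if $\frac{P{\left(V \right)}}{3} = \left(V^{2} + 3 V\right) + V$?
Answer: $7497$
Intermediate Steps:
$P{\left(V \right)} = 3 V^{2} + 12 V$ ($P{\left(V \right)} = 3 \left(\left(V^{2} + 3 V\right) + V\right) = 3 \left(V^{2} + 4 V\right) = 3 V^{2} + 12 V$)
$P{\left(3 \right)} 119 = 3 \cdot 3 \left(4 + 3\right) 119 = 3 \cdot 3 \cdot 7 \cdot 119 = 63 \cdot 119 = 7497$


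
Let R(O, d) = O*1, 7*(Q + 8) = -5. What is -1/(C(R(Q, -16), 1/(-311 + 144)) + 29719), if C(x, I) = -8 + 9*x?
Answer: -7/207428 ≈ -3.3747e-5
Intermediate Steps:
Q = -61/7 (Q = -8 + (1/7)*(-5) = -8 - 5/7 = -61/7 ≈ -8.7143)
R(O, d) = O
-1/(C(R(Q, -16), 1/(-311 + 144)) + 29719) = -1/((-8 + 9*(-61/7)) + 29719) = -1/((-8 - 549/7) + 29719) = -1/(-605/7 + 29719) = -1/207428/7 = -1*7/207428 = -7/207428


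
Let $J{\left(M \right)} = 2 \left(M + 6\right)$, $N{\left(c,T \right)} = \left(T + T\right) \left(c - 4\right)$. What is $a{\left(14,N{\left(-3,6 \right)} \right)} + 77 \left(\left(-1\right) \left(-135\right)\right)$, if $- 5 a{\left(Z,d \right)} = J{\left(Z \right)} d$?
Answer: $11067$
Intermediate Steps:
$N{\left(c,T \right)} = 2 T \left(-4 + c\right)$
$J{\left(M \right)} = 12 + 2 M$ ($J{\left(M \right)} = 2 \left(6 + M\right) = 12 + 2 M$)
$a{\left(Z,d \right)} = - \frac{d \left(12 + 2 Z\right)}{5}$ ($a{\left(Z,d \right)} = - \frac{\left(12 + 2 Z\right) d}{5} = - \frac{d \left(12 + 2 Z\right)}{5}$)
$a{\left(14,N{\left(-3,6 \right)} \right)} + 77 \left(\left(-1\right) \left(-135\right)\right) = - \frac{2 \cdot 2 \cdot 6 \left(-4 - 3\right) \left(6 + 14\right)}{5} + 77 \left(\left(-1\right) \left(-135\right)\right) = \left(- \frac{2}{5}\right) 2 \cdot 6 \left(-7\right) 20 + 77 \cdot 135 = \left(- \frac{2}{5}\right) \left(-84\right) 20 + 10395 = 672 + 10395 = 11067$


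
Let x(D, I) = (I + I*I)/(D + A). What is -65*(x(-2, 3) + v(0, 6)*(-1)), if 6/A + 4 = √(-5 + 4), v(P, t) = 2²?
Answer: 2431/5 - 117*I/5 ≈ 486.2 - 23.4*I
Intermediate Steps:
v(P, t) = 4
A = 6*(-4 - I)/17 (A = 6/(-4 + √(-5 + 4)) = 6/(-4 + √(-1)) = 6/(-4 + I) = 6*((-4 - I)/17) = 6*(-4 - I)/17 ≈ -1.4118 - 0.35294*I)
x(D, I) = (I + I²)/(-24/17 + D - 6*I/17) (x(D, I) = (I + I*I)/(D + (-24/17 - 6*I/17)) = (I + I²)/(-24/17 + D - 6*I/17))
-65*(x(-2, 3) + v(0, 6)*(-1)) = -65*(-17*3*(1 + 3)/(24 - 17*(-2) + 6*I) + 4*(-1)) = -65*(-17*3*4/(24 + 34 + 6*I) - 4) = -65*(-17*3*4/(58 + 6*I) - 4) = -65*(-17*3*(58 - 6*I)/3400*4 - 4) = -65*((-87/25 + 9*I/25) - 4) = -65*(-187/25 + 9*I/25) = 2431/5 - 117*I/5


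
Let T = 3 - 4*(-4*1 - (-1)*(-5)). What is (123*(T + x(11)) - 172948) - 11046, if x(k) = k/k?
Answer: -179074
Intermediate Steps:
x(k) = 1
T = 39 (T = 3 - 4*(-4 - 1*5) = 3 - 4*(-4 - 5) = 3 - 4*(-9) = 3 + 36 = 39)
(123*(T + x(11)) - 172948) - 11046 = (123*(39 + 1) - 172948) - 11046 = (123*40 - 172948) - 11046 = (4920 - 172948) - 11046 = -168028 - 11046 = -179074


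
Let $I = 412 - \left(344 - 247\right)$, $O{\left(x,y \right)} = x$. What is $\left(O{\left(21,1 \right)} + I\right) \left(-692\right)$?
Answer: $-232512$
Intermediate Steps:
$I = 315$ ($I = 412 - \left(344 - 247\right) = 412 - 97 = 315$)
$\left(O{\left(21,1 \right)} + I\right) \left(-692\right) = \left(21 + 315\right) \left(-692\right) = 336 \left(-692\right) = -232512$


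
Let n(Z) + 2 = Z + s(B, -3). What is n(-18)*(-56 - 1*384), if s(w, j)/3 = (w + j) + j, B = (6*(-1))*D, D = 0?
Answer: 16720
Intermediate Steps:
B = 0 (B = (6*(-1))*0 = -6*0 = 0)
s(w, j) = 3*w + 6*j (s(w, j) = 3*((w + j) + j) = 3*((j + w) + j) = 3*(w + 2*j) = 3*w + 6*j)
n(Z) = -20 + Z (n(Z) = -2 + (Z + (3*0 + 6*(-3))) = -2 + (Z + (0 - 18)) = -2 + (Z - 18) = -2 + (-18 + Z) = -20 + Z)
n(-18)*(-56 - 1*384) = (-20 - 18)*(-56 - 1*384) = -38*(-56 - 384) = -38*(-440) = 16720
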